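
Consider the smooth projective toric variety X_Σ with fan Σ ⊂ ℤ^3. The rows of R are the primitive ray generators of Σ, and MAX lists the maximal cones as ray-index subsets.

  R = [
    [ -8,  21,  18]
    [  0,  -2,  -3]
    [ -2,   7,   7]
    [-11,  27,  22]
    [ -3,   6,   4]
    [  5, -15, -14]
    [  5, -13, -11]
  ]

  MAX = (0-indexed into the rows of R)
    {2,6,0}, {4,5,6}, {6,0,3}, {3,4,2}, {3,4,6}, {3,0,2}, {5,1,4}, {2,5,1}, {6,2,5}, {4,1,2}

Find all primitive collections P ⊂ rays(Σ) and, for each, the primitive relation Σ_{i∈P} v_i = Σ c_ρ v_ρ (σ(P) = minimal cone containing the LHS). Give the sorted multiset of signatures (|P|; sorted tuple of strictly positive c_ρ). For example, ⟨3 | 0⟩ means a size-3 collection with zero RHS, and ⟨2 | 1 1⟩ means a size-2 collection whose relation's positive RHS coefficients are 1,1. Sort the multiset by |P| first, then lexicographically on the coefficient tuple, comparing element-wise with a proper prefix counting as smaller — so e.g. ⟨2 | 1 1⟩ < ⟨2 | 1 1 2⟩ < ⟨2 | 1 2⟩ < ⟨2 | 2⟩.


Σ has 9 primitive collections:

  {0,4}:  v_{0} + v_{4} = v_{3}  ⟹  sig = ⟨2 | 1⟩
  {0,5}:  v_{0} + v_{5} = v_{4}  ⟹  sig = ⟨2 | 1⟩
  {1,6}:  v_{1} + v_{6} = v_{5}  ⟹  sig = ⟨2 | 1⟩
  {0,1}:  v_{0} + v_{1} = v_{2} + 2·v_{4}  ⟹  sig = ⟨2 | 1 2⟩
  {1,3}:  v_{1} + v_{3} = v_{2} + 3·v_{4}  ⟹  sig = ⟨2 | 1 3⟩
  {3,5}:  v_{3} + v_{5} = 2·v_{4}  ⟹  sig = ⟨2 | 2⟩
  {2,4,6}:  v_{2} + v_{4} + v_{6} = 0  ⟹  sig = ⟨3 | 0⟩
  {2,3,6}:  v_{2} + v_{3} + v_{6} = v_{0}  ⟹  sig = ⟨3 | 1⟩
  {2,4,5}:  v_{2} + v_{4} + v_{5} = v_{1}  ⟹  sig = ⟨3 | 1⟩

Hence PRS(X_Σ) =
[⟨2 | 1⟩, ⟨2 | 1⟩, ⟨2 | 1⟩, ⟨2 | 1 2⟩, ⟨2 | 1 3⟩, ⟨2 | 2⟩, ⟨3 | 0⟩, ⟨3 | 1⟩, ⟨3 | 1⟩]


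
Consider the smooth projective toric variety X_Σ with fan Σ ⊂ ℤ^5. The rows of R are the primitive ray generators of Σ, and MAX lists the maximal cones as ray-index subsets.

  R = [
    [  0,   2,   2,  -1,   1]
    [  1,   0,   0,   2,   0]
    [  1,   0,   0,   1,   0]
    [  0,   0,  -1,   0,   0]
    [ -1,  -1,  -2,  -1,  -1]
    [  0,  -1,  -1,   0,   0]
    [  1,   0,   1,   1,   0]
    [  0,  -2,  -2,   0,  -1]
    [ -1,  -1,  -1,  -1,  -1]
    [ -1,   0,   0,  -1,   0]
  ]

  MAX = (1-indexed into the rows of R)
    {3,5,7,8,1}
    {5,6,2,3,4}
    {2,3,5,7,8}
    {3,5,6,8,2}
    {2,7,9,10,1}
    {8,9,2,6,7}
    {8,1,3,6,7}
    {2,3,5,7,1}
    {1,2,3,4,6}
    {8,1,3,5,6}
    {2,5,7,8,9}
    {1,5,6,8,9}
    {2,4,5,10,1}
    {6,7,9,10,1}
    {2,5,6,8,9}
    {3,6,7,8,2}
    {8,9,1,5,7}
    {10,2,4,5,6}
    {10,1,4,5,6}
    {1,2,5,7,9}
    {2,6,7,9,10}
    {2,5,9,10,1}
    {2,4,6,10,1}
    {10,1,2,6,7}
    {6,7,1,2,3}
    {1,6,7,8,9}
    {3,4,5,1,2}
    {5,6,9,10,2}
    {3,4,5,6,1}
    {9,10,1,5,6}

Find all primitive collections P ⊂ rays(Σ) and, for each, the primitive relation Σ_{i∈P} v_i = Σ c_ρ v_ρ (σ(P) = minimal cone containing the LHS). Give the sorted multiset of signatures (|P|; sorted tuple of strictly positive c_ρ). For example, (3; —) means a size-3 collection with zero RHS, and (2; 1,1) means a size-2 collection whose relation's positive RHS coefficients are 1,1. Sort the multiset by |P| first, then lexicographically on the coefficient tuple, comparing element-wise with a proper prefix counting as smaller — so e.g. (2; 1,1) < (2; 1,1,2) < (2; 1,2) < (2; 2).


11 collections generate NE(X_Σ); each relation:

  P = {3,10}:  v_{3} + v_{10} = 0  so sig = (2; —)
  P = {4,7}:  v_{4} + v_{7} = v_{3}  so sig = (2; 1)
  P = {4,9}:  v_{4} + v_{9} = v_{5}  so sig = (2; 1)
  P = {3,9}:  v_{3} + v_{9} = v_{5} + v_{7}  so sig = (2; 1,1)
  P = {8,10}:  v_{8} + v_{10} = v_{6} + v_{9}  so sig = (2; 1,1)
  P = {4,8}:  v_{4} + v_{8} = v_{3} + v_{5} + v_{6}  so sig = (2; 1,1,1)
  P = {1,2,8}:  v_{1} + v_{2} + v_{8} = v_{3}  so sig = (3; 1)
  P = {5,6,7}:  v_{5} + v_{6} + v_{7} = v_{8}  so sig = (3; 1)
  P = {5,7,10}:  v_{5} + v_{7} + v_{10} = v_{9}  so sig = (3; 1)
  P = {1,2,6,9}:  v_{1} + v_{2} + v_{6} + v_{9} = 0  so sig = (4; —)
  P = {1,2,5,6}:  v_{1} + v_{2} + v_{5} + v_{6} = v_{4}  so sig = (4; 1)

Signatures (|P|; sorted positive RHS coefficients), sorted:
    |P|=2: 6 collections, coeffs (), (1), (1), (1,1), (1,1), (1,1,1)
    |P|=3: 3 collections, coeffs (1), (1), (1)
    |P|=4: 2 collections, coeffs (), (1)


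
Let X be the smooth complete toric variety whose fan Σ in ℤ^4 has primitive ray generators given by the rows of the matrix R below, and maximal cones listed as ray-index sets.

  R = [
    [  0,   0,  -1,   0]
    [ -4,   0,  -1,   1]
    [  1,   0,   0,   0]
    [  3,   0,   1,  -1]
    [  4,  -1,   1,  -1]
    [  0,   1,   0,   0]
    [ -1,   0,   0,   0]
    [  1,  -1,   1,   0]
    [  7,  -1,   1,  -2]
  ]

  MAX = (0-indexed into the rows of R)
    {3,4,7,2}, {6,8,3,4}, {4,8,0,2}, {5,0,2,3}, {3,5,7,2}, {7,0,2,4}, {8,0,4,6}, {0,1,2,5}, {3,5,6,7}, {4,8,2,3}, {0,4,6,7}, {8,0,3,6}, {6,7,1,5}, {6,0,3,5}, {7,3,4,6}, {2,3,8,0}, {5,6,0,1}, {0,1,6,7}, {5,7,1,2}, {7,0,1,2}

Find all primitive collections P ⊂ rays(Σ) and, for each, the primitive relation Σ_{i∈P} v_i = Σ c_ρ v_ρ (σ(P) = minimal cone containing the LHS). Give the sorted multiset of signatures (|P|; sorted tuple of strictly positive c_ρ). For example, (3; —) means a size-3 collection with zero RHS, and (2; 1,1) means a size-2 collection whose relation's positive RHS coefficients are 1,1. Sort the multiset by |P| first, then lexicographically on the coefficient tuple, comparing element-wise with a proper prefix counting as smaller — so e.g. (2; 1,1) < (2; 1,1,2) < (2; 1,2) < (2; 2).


Primitive collections (10):

  P = {2,6}:  v_{2} + v_{6} = 0  ⇒ sig = (2; —)
  P = {1,3}:  v_{1} + v_{3} = v_{6}  ⇒ sig = (2; 1)
  P = {4,5}:  v_{4} + v_{5} = v_{2} + v_{3}  ⇒ sig = (2; 1,1)
  P = {1,4}:  v_{1} + v_{4} = v_{0} + v_{6} + v_{7}  ⇒ sig = (2; 1,1,1)
  P = {1,8}:  v_{1} + v_{8} = v_{0} + v_{4} + v_{6}  ⇒ sig = (2; 1,1,1)
  P = {5,8}:  v_{5} + v_{8} = v_{0} + v_{2} + 2·v_{3}  ⇒ sig = (2; 1,1,2)
  P = {7,8}:  v_{7} + v_{8} = 2·v_{4}  ⇒ sig = (2; 2)
  P = {0,3,4}:  v_{0} + v_{3} + v_{4} = v_{8}  ⇒ sig = (3; 1)
  P = {0,3,7}:  v_{0} + v_{3} + v_{7} = v_{4}  ⇒ sig = (3; 1)
  P = {0,5,7}:  v_{0} + v_{5} + v_{7} = v_{2}  ⇒ sig = (3; 1)

Sorted signature multiset PRS(X):
[(2; —), (2; 1), (2; 1,1), (2; 1,1,1), (2; 1,1,1), (2; 1,1,2), (2; 2), (3; 1), (3; 1), (3; 1)]


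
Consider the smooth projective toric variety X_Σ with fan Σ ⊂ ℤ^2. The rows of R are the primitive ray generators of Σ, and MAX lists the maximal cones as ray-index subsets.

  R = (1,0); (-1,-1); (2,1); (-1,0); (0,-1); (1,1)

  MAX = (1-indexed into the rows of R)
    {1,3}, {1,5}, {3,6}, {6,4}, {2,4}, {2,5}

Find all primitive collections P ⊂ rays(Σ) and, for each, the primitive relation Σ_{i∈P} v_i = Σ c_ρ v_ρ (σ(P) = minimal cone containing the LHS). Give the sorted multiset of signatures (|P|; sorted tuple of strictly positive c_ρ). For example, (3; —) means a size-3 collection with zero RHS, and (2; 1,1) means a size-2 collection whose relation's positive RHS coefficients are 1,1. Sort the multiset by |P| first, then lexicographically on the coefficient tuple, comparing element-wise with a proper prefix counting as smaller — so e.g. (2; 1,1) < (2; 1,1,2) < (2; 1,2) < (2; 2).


Primitive collections (9):

  {1,4}:  v_{1} + v_{4} = 0  →  sig = (2; —)
  {2,6}:  v_{2} + v_{6} = 0  →  sig = (2; —)
  {1,2}:  v_{1} + v_{2} = v_{5}  →  sig = (2; 1)
  {1,6}:  v_{1} + v_{6} = v_{3}  →  sig = (2; 1)
  {2,3}:  v_{2} + v_{3} = v_{1}  →  sig = (2; 1)
  {3,4}:  v_{3} + v_{4} = v_{6}  →  sig = (2; 1)
  {4,5}:  v_{4} + v_{5} = v_{2}  →  sig = (2; 1)
  {5,6}:  v_{5} + v_{6} = v_{1}  →  sig = (2; 1)
  {3,5}:  v_{3} + v_{5} = 2·v_{1}  →  sig = (2; 2)

Sorted signature multiset PRS(X):
[(2; —), (2; —), (2; 1), (2; 1), (2; 1), (2; 1), (2; 1), (2; 1), (2; 2)]


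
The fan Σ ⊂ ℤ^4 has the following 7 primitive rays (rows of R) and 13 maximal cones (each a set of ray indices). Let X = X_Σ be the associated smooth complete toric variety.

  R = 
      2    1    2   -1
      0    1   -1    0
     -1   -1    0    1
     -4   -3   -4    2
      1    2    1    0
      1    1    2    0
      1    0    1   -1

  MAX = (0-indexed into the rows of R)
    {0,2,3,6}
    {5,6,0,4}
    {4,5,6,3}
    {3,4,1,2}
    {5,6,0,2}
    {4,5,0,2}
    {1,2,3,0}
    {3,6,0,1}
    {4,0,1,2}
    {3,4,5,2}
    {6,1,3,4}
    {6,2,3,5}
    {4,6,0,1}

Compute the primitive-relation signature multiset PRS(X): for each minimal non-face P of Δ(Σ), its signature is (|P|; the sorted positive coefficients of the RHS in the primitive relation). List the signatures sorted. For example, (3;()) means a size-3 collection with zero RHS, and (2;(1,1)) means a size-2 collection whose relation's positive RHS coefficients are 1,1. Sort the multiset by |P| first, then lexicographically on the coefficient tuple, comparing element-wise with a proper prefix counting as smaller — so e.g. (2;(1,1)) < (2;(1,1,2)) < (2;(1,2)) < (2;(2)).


The 5 primitive collections of Σ (r=7, n=4):

  P={1,5}:  v_{1} + v_{5} = v_{4} — sig = (2;(1))
  P={1,2,6}:  v_{1} + v_{2} + v_{6} = 0 — sig = (3;())
  P={0,3,5}:  v_{0} + v_{3} + v_{5} = v_{2} — sig = (3;(1))
  P={2,4,6}:  v_{2} + v_{4} + v_{6} = v_{5} — sig = (3;(1))
  P={0,3,4}:  v_{0} + v_{3} + v_{4} = v_{1} + v_{2} — sig = (3;(1,1))

so the primitive-relation signature multiset is
    (2;(1))
    (3;())
    (3;(1))
    (3;(1))
    (3;(1,1))


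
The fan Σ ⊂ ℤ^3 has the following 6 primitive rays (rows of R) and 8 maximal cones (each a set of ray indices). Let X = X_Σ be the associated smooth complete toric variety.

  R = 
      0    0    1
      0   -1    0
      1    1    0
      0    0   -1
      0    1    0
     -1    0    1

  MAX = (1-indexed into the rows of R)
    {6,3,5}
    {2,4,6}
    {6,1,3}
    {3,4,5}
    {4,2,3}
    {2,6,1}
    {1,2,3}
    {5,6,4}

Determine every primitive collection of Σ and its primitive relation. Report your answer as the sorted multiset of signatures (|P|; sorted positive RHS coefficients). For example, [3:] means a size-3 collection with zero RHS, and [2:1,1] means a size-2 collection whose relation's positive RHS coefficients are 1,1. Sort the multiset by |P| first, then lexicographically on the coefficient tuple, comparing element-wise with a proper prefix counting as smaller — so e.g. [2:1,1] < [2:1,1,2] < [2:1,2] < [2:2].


5 minimal non-faces of Δ(Σ) (on 6 rays):

  P={1,4}:  v_{1} + v_{4} = 0 — sig = [2:]
  P={2,5}:  v_{2} + v_{5} = 0 — sig = [2:]
  P={1,5}:  v_{1} + v_{5} = v_{3} + v_{6} — sig = [2:1,1]
  P={2,3,6}:  v_{2} + v_{3} + v_{6} = v_{1} — sig = [3:1]
  P={3,4,6}:  v_{3} + v_{4} + v_{6} = v_{5} — sig = [3:1]

so the primitive-relation signature multiset is
    [2:]
    [2:]
    [2:1,1]
    [3:1]
    [3:1]


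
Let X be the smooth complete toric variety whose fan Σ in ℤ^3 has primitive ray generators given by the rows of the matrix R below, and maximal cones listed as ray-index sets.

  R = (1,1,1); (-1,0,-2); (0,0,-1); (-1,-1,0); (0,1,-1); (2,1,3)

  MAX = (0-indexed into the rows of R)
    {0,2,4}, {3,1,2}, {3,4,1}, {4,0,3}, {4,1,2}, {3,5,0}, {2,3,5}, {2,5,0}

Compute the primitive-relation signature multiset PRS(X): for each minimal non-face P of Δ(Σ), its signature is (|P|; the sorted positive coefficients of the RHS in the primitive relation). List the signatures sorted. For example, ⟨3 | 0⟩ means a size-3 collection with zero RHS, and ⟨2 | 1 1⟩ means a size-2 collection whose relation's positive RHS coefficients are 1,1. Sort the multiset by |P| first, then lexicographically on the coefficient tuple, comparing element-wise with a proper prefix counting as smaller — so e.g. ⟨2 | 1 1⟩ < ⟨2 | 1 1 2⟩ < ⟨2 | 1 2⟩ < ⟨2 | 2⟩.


Primitive collections (5):

  {0,1}:  v_{0} + v_{1} = v_{4}  ⇒ sig = ⟨2 | 1⟩
  {1,5}:  v_{1} + v_{5} = v_{0}  ⇒ sig = ⟨2 | 1⟩
  {4,5}:  v_{4} + v_{5} = 2·v_{0}  ⇒ sig = ⟨2 | 2⟩
  {0,2,3}:  v_{0} + v_{2} + v_{3} = 0  ⇒ sig = ⟨3 | 0⟩
  {2,3,4}:  v_{2} + v_{3} + v_{4} = v_{1}  ⇒ sig = ⟨3 | 1⟩

Signatures (|P|; sorted positive RHS coefficients), sorted:
    ⟨2 | 1⟩
    ⟨2 | 1⟩
    ⟨2 | 2⟩
    ⟨3 | 0⟩
    ⟨3 | 1⟩


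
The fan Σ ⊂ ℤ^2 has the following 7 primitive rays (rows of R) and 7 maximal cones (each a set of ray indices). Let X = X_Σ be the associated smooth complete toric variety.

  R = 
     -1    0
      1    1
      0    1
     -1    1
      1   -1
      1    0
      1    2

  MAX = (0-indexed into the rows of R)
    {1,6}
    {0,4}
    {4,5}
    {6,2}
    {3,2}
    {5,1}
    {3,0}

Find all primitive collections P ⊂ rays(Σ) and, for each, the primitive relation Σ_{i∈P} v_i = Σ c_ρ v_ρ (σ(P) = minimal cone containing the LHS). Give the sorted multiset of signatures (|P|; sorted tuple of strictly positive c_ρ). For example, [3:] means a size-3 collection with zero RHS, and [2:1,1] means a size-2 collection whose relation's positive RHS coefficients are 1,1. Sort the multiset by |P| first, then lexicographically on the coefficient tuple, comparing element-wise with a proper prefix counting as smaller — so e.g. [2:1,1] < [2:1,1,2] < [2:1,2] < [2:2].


14 collections generate NE(X_Σ); each relation:

  • {0,5}:  v_{0} + v_{5} = 0  so sig = [2:]
  • {3,4}:  v_{3} + v_{4} = 0  so sig = [2:]
  • {0,1}:  v_{0} + v_{1} = v_{2}  so sig = [2:1]
  • {0,2}:  v_{0} + v_{2} = v_{3}  so sig = [2:1]
  • {1,2}:  v_{1} + v_{2} = v_{6}  so sig = [2:1]
  • {2,4}:  v_{2} + v_{4} = v_{5}  so sig = [2:1]
  • {2,5}:  v_{2} + v_{5} = v_{1}  so sig = [2:1]
  • {3,5}:  v_{3} + v_{5} = v_{2}  so sig = [2:1]
  • {4,6}:  v_{4} + v_{6} = v_{1} + v_{5}  so sig = [2:1,1]
  • {0,6}:  v_{0} + v_{6} = 2·v_{2}  so sig = [2:2]
  • {1,3}:  v_{1} + v_{3} = 2·v_{2}  so sig = [2:2]
  • {1,4}:  v_{1} + v_{4} = 2·v_{5}  so sig = [2:2]
  • {5,6}:  v_{5} + v_{6} = 2·v_{1}  so sig = [2:2]
  • {3,6}:  v_{3} + v_{6} = 3·v_{2}  so sig = [2:3]

Hence PRS(X_Σ) =
{ [2:] ×2,  [2:1] ×6,  [2:1,1],  [2:2] ×4,  [2:3] }


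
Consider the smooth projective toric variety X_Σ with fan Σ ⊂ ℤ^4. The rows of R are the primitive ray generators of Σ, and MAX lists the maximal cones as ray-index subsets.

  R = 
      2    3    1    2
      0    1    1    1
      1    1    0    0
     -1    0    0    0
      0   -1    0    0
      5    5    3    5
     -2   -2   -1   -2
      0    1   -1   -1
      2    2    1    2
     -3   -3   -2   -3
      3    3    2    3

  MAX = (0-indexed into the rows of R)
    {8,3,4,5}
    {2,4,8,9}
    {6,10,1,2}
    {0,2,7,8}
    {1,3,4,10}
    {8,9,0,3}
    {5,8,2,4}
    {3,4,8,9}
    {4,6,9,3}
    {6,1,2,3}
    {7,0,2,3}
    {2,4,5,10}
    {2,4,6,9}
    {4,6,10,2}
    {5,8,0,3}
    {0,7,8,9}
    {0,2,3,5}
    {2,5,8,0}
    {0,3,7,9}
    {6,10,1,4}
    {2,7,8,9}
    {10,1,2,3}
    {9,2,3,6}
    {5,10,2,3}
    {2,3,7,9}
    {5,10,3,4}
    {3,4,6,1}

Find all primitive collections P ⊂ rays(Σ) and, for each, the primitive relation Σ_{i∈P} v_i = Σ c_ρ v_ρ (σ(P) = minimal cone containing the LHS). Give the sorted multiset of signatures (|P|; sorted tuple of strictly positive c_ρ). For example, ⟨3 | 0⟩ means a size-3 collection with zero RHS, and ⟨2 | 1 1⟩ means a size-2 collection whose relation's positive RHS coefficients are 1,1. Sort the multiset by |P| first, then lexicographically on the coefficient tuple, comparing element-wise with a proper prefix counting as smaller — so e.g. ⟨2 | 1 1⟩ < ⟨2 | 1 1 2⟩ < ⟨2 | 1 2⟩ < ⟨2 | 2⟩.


23 minimal non-faces of Δ(Σ) (on 11 rays):

  P = {6,8}:  v_{6} + v_{8} = 0  so sig = ⟨2 | 0⟩
  P = {9,10}:  v_{9} + v_{10} = 0  so sig = ⟨2 | 0⟩
  P = {0,4}:  v_{0} + v_{4} = v_{8}  so sig = ⟨2 | 1⟩
  P = {5,6}:  v_{5} + v_{6} = v_{10}  so sig = ⟨2 | 1⟩
  P = {5,9}:  v_{5} + v_{9} = v_{8}  so sig = ⟨2 | 1⟩
  P = {8,10}:  v_{8} + v_{10} = v_{5}  so sig = ⟨2 | 1⟩
  P = {0,6}:  v_{0} + v_{6} = v_{2} + v_{3}  so sig = ⟨2 | 1 1⟩
  P = {1,8}:  v_{1} + v_{8} = v_{3} + v_{10}  so sig = ⟨2 | 1 1⟩
  P = {1,9}:  v_{1} + v_{9} = v_{3} + v_{6}  so sig = ⟨2 | 1 1⟩
  P = {7,10}:  v_{7} + v_{10} = v_{0} + v_{2}  so sig = ⟨2 | 1 1⟩
  P = {0,10}:  v_{0} + v_{10} = v_{2} + v_{3} + v_{5}  so sig = ⟨2 | 1 1 1⟩
  P = {4,7}:  v_{4} + v_{7} = v_{2} + v_{8} + v_{9}  so sig = ⟨2 | 1 1 1⟩
  P = {5,7}:  v_{5} + v_{7} = v_{0} + v_{2} + v_{8}  so sig = ⟨2 | 1 1 1⟩
  P = {0,1}:  v_{0} + v_{1} = v_{2} + 2·v_{3} + v_{10}  so sig = ⟨2 | 1 1 2⟩
  P = {6,7}:  v_{6} + v_{7} = 2·v_{2} + v_{3} + v_{9}  so sig = ⟨2 | 1 1 2⟩
  P = {1,5}:  v_{1} + v_{5} = v_{3} + 2·v_{10}  so sig = ⟨2 | 1 2⟩
  P = {1,7}:  v_{1} + v_{7} = 2·v_{2} + 2·v_{3}  so sig = ⟨2 | 2 2⟩
  P = {2,3,4}:  v_{2} + v_{3} + v_{4} = 0  so sig = ⟨3 | 0⟩
  P = {0,2,9}:  v_{0} + v_{2} + v_{9} = v_{7}  so sig = ⟨3 | 1⟩
  P = {2,3,8}:  v_{2} + v_{3} + v_{8} = v_{0}  so sig = ⟨3 | 1⟩
  P = {3,6,10}:  v_{3} + v_{6} + v_{10} = v_{1}  so sig = ⟨3 | 1⟩
  P = {1,2,4}:  v_{1} + v_{2} + v_{4} = v_{6} + v_{10}  so sig = ⟨3 | 1 1⟩
  P = {3,7,8}:  v_{3} + v_{7} + v_{8} = 2·v_{0} + v_{9}  so sig = ⟨3 | 1 2⟩

so the primitive-relation signature multiset is
{ ⟨2 | 0⟩ ×2,  ⟨2 | 1⟩ ×4,  ⟨2 | 1 1⟩ ×4,  ⟨2 | 1 1 1⟩ ×3,  ⟨2 | 1 1 2⟩ ×2,  ⟨2 | 1 2⟩,  ⟨2 | 2 2⟩,  ⟨3 | 0⟩,  ⟨3 | 1⟩ ×3,  ⟨3 | 1 1⟩,  ⟨3 | 1 2⟩ }


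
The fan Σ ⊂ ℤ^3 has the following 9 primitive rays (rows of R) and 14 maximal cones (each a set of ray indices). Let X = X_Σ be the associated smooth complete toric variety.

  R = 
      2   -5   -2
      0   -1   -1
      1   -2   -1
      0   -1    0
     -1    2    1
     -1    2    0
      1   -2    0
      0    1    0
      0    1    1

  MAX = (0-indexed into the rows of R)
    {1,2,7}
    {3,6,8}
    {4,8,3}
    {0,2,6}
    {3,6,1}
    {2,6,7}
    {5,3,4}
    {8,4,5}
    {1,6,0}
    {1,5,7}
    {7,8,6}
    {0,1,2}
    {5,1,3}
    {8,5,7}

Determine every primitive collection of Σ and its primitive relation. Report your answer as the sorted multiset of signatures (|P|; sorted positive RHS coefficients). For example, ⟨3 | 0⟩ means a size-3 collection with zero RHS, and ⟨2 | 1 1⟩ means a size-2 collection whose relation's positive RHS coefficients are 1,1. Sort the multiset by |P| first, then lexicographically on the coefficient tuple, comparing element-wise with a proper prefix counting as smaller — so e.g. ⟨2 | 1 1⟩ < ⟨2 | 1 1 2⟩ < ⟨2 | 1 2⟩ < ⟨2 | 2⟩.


18 collections generate NE(X_Σ); each relation:

  P = {1,8}:  v_{1} + v_{8} = 0  so sig = ⟨2 | 0⟩
  P = {2,4}:  v_{2} + v_{4} = 0  so sig = ⟨2 | 0⟩
  P = {3,7}:  v_{3} + v_{7} = 0  so sig = ⟨2 | 0⟩
  P = {5,6}:  v_{5} + v_{6} = 0  so sig = ⟨2 | 0⟩
  P = {0,4}:  v_{0} + v_{4} = v_{1} + v_{6}  so sig = ⟨2 | 1 1⟩
  P = {0,5}:  v_{0} + v_{5} = v_{1} + v_{2}  so sig = ⟨2 | 1 1⟩
  P = {0,8}:  v_{0} + v_{8} = v_{2} + v_{6}  so sig = ⟨2 | 1 1⟩
  P = {1,4}:  v_{1} + v_{4} = v_{3} + v_{5}  so sig = ⟨2 | 1 1⟩
  P = {2,3}:  v_{2} + v_{3} = v_{1} + v_{6}  so sig = ⟨2 | 1 1⟩
  P = {2,5}:  v_{2} + v_{5} = v_{1} + v_{7}  so sig = ⟨2 | 1 1⟩
  P = {2,8}:  v_{2} + v_{8} = v_{6} + v_{7}  so sig = ⟨2 | 1 1⟩
  P = {4,6}:  v_{4} + v_{6} = v_{3} + v_{8}  so sig = ⟨2 | 1 1⟩
  P = {4,7}:  v_{4} + v_{7} = v_{5} + v_{8}  so sig = ⟨2 | 1 1⟩
  P = {0,7}:  v_{0} + v_{7} = 2·v_{2}  so sig = ⟨2 | 2⟩
  P = {0,3}:  v_{0} + v_{3} = 2·v_{1} + 2·v_{6}  so sig = ⟨2 | 2 2⟩
  P = {1,2,6}:  v_{1} + v_{2} + v_{6} = v_{0}  so sig = ⟨3 | 1⟩
  P = {1,6,7}:  v_{1} + v_{6} + v_{7} = v_{2}  so sig = ⟨3 | 1⟩
  P = {3,5,8}:  v_{3} + v_{5} + v_{8} = v_{4}  so sig = ⟨3 | 1⟩

Sorted signature multiset PRS(X):
[⟨2 | 0⟩, ⟨2 | 0⟩, ⟨2 | 0⟩, ⟨2 | 0⟩, ⟨2 | 1 1⟩, ⟨2 | 1 1⟩, ⟨2 | 1 1⟩, ⟨2 | 1 1⟩, ⟨2 | 1 1⟩, ⟨2 | 1 1⟩, ⟨2 | 1 1⟩, ⟨2 | 1 1⟩, ⟨2 | 1 1⟩, ⟨2 | 2⟩, ⟨2 | 2 2⟩, ⟨3 | 1⟩, ⟨3 | 1⟩, ⟨3 | 1⟩]


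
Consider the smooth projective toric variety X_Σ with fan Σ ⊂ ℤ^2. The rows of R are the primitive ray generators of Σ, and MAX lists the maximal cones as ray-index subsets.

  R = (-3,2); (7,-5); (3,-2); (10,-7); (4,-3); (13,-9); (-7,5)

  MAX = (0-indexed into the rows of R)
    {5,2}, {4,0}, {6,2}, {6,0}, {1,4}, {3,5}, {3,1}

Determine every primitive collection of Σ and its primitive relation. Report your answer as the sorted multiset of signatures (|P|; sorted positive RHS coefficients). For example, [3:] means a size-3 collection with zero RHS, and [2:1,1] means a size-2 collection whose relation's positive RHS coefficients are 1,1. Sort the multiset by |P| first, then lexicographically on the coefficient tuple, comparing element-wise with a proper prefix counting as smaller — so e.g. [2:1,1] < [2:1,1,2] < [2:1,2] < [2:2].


Minimal non-faces — 14 found among 7 rays, 7 max cones:

  • {0,2}:  v_{0} + v_{2} = 0 — sig = [2:]
  • {1,6}:  v_{1} + v_{6} = 0 — sig = [2:]
  • {0,1}:  v_{0} + v_{1} = v_{4} — sig = [2:1]
  • {0,3}:  v_{0} + v_{3} = v_{1} — sig = [2:1]
  • {0,5}:  v_{0} + v_{5} = v_{3} — sig = [2:1]
  • {1,2}:  v_{1} + v_{2} = v_{3} — sig = [2:1]
  • {2,3}:  v_{2} + v_{3} = v_{5} — sig = [2:1]
  • {2,4}:  v_{2} + v_{4} = v_{1} — sig = [2:1]
  • {3,6}:  v_{3} + v_{6} = v_{2} — sig = [2:1]
  • {4,6}:  v_{4} + v_{6} = v_{0} — sig = [2:1]
  • {4,5}:  v_{4} + v_{5} = v_{1} + v_{3} — sig = [2:1,1]
  • {1,5}:  v_{1} + v_{5} = 2·v_{3} — sig = [2:2]
  • {3,4}:  v_{3} + v_{4} = 2·v_{1} — sig = [2:2]
  • {5,6}:  v_{5} + v_{6} = 2·v_{2} — sig = [2:2]

Hence PRS(X_Σ) =
    |P|=2: 14 collections, coeffs (), (), (1), (1), (1), (1), (1), (1), (1), (1), (1,1), (2), (2), (2)


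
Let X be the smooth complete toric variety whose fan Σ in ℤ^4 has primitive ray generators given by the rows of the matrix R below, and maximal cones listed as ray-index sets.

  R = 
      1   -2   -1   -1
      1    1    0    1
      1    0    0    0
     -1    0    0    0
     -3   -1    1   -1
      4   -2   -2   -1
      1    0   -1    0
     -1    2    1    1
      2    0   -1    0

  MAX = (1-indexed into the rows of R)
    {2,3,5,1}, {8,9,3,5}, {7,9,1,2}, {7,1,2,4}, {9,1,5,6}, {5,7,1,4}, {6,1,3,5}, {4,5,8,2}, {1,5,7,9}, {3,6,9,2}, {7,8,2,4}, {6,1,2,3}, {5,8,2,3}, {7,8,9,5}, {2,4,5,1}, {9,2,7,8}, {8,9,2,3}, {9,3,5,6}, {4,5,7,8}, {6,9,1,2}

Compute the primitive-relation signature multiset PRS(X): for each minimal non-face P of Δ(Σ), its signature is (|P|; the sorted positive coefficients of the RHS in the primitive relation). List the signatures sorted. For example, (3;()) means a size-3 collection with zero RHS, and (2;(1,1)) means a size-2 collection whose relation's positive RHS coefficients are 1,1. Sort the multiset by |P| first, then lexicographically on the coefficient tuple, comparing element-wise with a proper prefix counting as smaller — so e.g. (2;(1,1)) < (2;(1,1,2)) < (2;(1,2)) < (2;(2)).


Δ(Σ) — 9 vertices, 11 min non-faces:

  {1,8}:  v_{1} + v_{8} = 0 — sig = (2;())
  {3,4}:  v_{3} + v_{4} = 0 — sig = (2;())
  {3,7}:  v_{3} + v_{7} = v_{9} — sig = (2;(1))
  {4,9}:  v_{4} + v_{9} = v_{7} — sig = (2;(1))
  {4,6}:  v_{4} + v_{6} = v_{1} + v_{9} — sig = (2;(1,1))
  {6,8}:  v_{6} + v_{8} = v_{3} + v_{9} — sig = (2;(1,1))
  {6,7}:  v_{6} + v_{7} = v_{1} + 2·v_{9} — sig = (2;(1,2))
  {2,5,9}:  v_{2} + v_{5} + v_{9} = 0 — sig = (3;())
  {1,3,9}:  v_{1} + v_{3} + v_{9} = v_{6} — sig = (3;(1))
  {2,5,7}:  v_{2} + v_{5} + v_{7} = v_{4} — sig = (3;(1))
  {2,5,6}:  v_{2} + v_{5} + v_{6} = v_{1} + v_{3} — sig = (3;(1,1))

Hence PRS(X_Σ) =
    (2;())
    (2;())
    (2;(1))
    (2;(1))
    (2;(1,1))
    (2;(1,1))
    (2;(1,2))
    (3;())
    (3;(1))
    (3;(1))
    (3;(1,1))


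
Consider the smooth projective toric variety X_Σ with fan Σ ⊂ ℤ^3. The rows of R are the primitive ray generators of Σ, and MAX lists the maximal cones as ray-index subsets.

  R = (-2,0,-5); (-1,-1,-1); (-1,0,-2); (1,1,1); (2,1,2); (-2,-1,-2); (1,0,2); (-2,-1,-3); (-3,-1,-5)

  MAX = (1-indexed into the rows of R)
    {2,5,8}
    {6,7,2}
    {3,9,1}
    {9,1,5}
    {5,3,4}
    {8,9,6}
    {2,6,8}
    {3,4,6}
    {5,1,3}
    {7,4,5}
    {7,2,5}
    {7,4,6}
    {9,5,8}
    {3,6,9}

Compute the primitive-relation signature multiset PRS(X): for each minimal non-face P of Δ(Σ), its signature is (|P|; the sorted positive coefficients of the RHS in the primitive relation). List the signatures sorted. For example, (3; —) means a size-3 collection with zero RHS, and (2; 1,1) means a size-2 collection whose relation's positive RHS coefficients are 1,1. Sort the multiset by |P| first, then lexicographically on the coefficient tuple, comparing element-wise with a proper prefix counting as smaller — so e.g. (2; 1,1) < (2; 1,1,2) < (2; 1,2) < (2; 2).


Σ has 16 primitive collections:

  {2,4}:  v_{2} + v_{4} = 0  so sig = (2; —)
  {3,7}:  v_{3} + v_{7} = 0  so sig = (2; —)
  {5,6}:  v_{5} + v_{6} = 0  so sig = (2; —)
  {2,3}:  v_{2} + v_{3} = v_{8}  so sig = (2; 1)
  {3,8}:  v_{3} + v_{8} = v_{9}  so sig = (2; 1)
  {4,8}:  v_{4} + v_{8} = v_{3}  so sig = (2; 1)
  {7,8}:  v_{7} + v_{8} = v_{2}  so sig = (2; 1)
  {7,9}:  v_{7} + v_{9} = v_{8}  so sig = (2; 1)
  {1,6}:  v_{1} + v_{6} = v_{3} + v_{9}  so sig = (2; 1,1)
  {1,7}:  v_{1} + v_{7} = v_{5} + v_{9}  so sig = (2; 1,1)
  {1,2}:  v_{1} + v_{2} = v_{5} + v_{8} + v_{9}  so sig = (2; 1,1,1)
  {1,8}:  v_{1} + v_{8} = v_{5} + 2·v_{9}  so sig = (2; 1,2)
  {1,4}:  v_{1} + v_{4} = 3·v_{3} + v_{5}  so sig = (2; 1,3)
  {2,9}:  v_{2} + v_{9} = 2·v_{8}  so sig = (2; 2)
  {4,9}:  v_{4} + v_{9} = 2·v_{3}  so sig = (2; 2)
  {3,5,9}:  v_{3} + v_{5} + v_{9} = v_{1}  so sig = (3; 1)

Hence PRS(X_Σ) =
{ (2; —) ×3,  (2; 1) ×5,  (2; 1,1) ×2,  (2; 1,1,1),  (2; 1,2),  (2; 1,3),  (2; 2) ×2,  (3; 1) }


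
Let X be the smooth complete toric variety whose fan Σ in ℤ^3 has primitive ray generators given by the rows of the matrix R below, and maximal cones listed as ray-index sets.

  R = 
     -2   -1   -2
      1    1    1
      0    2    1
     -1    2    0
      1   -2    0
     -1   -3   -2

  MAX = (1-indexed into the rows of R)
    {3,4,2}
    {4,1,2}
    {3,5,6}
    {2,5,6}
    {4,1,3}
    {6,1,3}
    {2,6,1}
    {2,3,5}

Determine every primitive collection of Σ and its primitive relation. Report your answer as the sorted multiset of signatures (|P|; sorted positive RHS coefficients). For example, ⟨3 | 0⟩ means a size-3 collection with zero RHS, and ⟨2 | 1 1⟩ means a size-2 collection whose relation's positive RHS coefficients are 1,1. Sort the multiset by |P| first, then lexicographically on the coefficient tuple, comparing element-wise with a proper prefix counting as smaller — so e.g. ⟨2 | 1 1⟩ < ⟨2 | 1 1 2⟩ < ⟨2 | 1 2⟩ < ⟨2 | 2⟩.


5 minimal non-faces of Δ(Σ) (on 6 rays):

  P={4,5}:  v_{4} + v_{5} = 0 — sig = ⟨2 | 0⟩
  P={1,5}:  v_{1} + v_{5} = v_{6} — sig = ⟨2 | 1⟩
  P={4,6}:  v_{4} + v_{6} = v_{1} — sig = ⟨2 | 1⟩
  P={2,3,6}:  v_{2} + v_{3} + v_{6} = 0 — sig = ⟨3 | 0⟩
  P={1,2,3}:  v_{1} + v_{2} + v_{3} = v_{4} — sig = ⟨3 | 1⟩

so the primitive-relation signature multiset is
{ ⟨2 | 0⟩,  ⟨2 | 1⟩ ×2,  ⟨3 | 0⟩,  ⟨3 | 1⟩ }


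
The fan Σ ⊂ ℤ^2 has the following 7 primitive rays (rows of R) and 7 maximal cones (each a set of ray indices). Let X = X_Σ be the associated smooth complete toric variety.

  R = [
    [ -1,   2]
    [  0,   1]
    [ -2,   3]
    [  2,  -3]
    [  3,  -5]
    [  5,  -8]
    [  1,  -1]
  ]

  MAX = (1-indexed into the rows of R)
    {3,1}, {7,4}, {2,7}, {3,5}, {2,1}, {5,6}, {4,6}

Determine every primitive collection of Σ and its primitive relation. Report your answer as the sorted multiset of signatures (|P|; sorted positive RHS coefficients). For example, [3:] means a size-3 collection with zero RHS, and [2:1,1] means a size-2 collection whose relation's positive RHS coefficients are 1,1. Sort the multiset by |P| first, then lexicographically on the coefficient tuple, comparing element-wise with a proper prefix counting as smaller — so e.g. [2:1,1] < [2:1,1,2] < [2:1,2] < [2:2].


|primitive collections| = 14. Relations:

  {3,4}:  v_{3} + v_{4} = 0  ⟹  sig = [2:]
  {1,4}:  v_{1} + v_{4} = v_{7}  ⟹  sig = [2:1]
  {1,5}:  v_{1} + v_{5} = v_{4}  ⟹  sig = [2:1]
  {1,7}:  v_{1} + v_{7} = v_{2}  ⟹  sig = [2:1]
  {3,6}:  v_{3} + v_{6} = v_{5}  ⟹  sig = [2:1]
  {3,7}:  v_{3} + v_{7} = v_{1}  ⟹  sig = [2:1]
  {4,5}:  v_{4} + v_{5} = v_{6}  ⟹  sig = [2:1]
  {2,5}:  v_{2} + v_{5} = v_{4} + v_{7}  ⟹  sig = [2:1,1]
  {2,6}:  v_{2} + v_{6} = 2·v_{4} + v_{7}  ⟹  sig = [2:1,2]
  {1,6}:  v_{1} + v_{6} = 2·v_{4}  ⟹  sig = [2:2]
  {2,3}:  v_{2} + v_{3} = 2·v_{1}  ⟹  sig = [2:2]
  {2,4}:  v_{2} + v_{4} = 2·v_{7}  ⟹  sig = [2:2]
  {5,7}:  v_{5} + v_{7} = 2·v_{4}  ⟹  sig = [2:2]
  {6,7}:  v_{6} + v_{7} = 3·v_{4}  ⟹  sig = [2:3]

so the primitive-relation signature multiset is
[[2:], [2:1], [2:1], [2:1], [2:1], [2:1], [2:1], [2:1,1], [2:1,2], [2:2], [2:2], [2:2], [2:2], [2:3]]


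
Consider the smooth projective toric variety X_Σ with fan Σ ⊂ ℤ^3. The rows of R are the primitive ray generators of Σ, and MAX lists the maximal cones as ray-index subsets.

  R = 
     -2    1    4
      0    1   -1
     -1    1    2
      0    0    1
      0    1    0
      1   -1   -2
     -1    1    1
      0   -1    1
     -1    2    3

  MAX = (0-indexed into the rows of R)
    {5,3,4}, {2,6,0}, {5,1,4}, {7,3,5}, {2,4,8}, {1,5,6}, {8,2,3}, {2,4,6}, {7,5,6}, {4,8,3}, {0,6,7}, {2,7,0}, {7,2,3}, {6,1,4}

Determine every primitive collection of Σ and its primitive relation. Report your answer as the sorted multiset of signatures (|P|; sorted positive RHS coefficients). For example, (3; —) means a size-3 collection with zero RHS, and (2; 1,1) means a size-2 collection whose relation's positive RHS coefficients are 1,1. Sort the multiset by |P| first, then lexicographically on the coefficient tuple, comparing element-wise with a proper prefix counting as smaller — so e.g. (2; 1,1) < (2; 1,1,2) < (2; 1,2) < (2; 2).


|primitive collections| = 18. Relations:

  P = {1,7}:  v_{1} + v_{7} = 0  →  sig = (2; —)
  P = {2,5}:  v_{2} + v_{5} = 0  →  sig = (2; —)
  P = {1,3}:  v_{1} + v_{3} = v_{4}  →  sig = (2; 1)
  P = {3,6}:  v_{3} + v_{6} = v_{2}  →  sig = (2; 1)
  P = {4,7}:  v_{4} + v_{7} = v_{3}  →  sig = (2; 1)
  P = {0,1}:  v_{0} + v_{1} = v_{2} + v_{6}  →  sig = (2; 1,1)
  P = {0,5}:  v_{0} + v_{5} = v_{6} + v_{7}  →  sig = (2; 1,1)
  P = {1,2}:  v_{1} + v_{2} = v_{4} + v_{6}  →  sig = (2; 1,1)
  P = {5,8}:  v_{5} + v_{8} = v_{3} + v_{4}  →  sig = (2; 1,1)
  P = {0,3}:  v_{0} + v_{3} = 2·v_{2} + v_{7}  →  sig = (2; 1,2)
  P = {1,8}:  v_{1} + v_{8} = v_{2} + 2·v_{4}  →  sig = (2; 1,2)
  P = {6,8}:  v_{6} + v_{8} = 2·v_{2} + v_{4}  →  sig = (2; 1,2)
  P = {7,8}:  v_{7} + v_{8} = v_{2} + 2·v_{3}  →  sig = (2; 1,2)
  P = {0,8}:  v_{0} + v_{8} = 3·v_{2} + v_{3}  →  sig = (2; 1,3)
  P = {0,4}:  v_{0} + v_{4} = 2·v_{2}  →  sig = (2; 2)
  P = {2,3,4}:  v_{2} + v_{3} + v_{4} = v_{8}  →  sig = (3; 1)
  P = {2,6,7}:  v_{2} + v_{6} + v_{7} = v_{0}  →  sig = (3; 1)
  P = {4,5,6}:  v_{4} + v_{5} + v_{6} = v_{1}  →  sig = (3; 1)

so the primitive-relation signature multiset is
[(2; —), (2; —), (2; 1), (2; 1), (2; 1), (2; 1,1), (2; 1,1), (2; 1,1), (2; 1,1), (2; 1,2), (2; 1,2), (2; 1,2), (2; 1,2), (2; 1,3), (2; 2), (3; 1), (3; 1), (3; 1)]


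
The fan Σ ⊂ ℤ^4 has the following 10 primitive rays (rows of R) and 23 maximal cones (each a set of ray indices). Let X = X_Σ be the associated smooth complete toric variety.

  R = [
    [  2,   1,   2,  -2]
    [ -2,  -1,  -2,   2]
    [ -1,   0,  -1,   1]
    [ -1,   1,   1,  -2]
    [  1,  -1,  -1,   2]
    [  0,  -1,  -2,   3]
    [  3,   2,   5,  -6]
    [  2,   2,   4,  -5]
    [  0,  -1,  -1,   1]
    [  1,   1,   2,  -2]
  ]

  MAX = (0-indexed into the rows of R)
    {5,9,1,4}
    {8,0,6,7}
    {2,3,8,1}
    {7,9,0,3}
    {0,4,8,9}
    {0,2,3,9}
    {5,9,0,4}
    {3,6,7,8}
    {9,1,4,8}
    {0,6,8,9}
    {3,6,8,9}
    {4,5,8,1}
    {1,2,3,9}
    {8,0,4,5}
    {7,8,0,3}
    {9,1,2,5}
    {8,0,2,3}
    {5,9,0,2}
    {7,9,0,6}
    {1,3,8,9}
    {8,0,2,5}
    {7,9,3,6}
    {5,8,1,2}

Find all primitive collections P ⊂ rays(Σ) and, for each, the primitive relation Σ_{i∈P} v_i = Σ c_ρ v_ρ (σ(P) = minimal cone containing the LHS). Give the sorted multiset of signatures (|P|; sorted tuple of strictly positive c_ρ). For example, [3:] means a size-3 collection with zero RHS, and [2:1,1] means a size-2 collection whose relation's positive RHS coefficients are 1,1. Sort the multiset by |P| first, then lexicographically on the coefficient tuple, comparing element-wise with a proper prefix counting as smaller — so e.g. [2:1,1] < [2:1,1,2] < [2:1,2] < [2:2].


Δ(Σ) — 10 vertices, 17 min non-faces:

  P = {0,1}:  v_{0} + v_{1} = 0  ⇒ sig = [2:]
  P = {3,4}:  v_{3} + v_{4} = 0  ⇒ sig = [2:]
  P = {2,4}:  v_{2} + v_{4} = v_{5}  ⇒ sig = [2:1]
  P = {2,6}:  v_{2} + v_{6} = v_{7}  ⇒ sig = [2:1]
  P = {3,5}:  v_{3} + v_{5} = v_{2}  ⇒ sig = [2:1]
  P = {5,7}:  v_{5} + v_{7} = v_{0}  ⇒ sig = [2:1]
  P = {2,7}:  v_{2} + v_{7} = v_{0} + v_{3}  ⇒ sig = [2:1,1]
  P = {1,7}:  v_{1} + v_{7} = v_{3} + v_{8} + v_{9}  ⇒ sig = [2:1,1,1]
  P = {4,7}:  v_{4} + v_{7} = v_{0} + v_{8} + v_{9}  ⇒ sig = [2:1,1,1]
  P = {5,6}:  v_{5} + v_{6} = v_{0} + v_{8} + v_{9}  ⇒ sig = [2:1,1,1]
  P = {1,6}:  v_{1} + v_{6} = v_{3} + 2·v_{8} + 2·v_{9}  ⇒ sig = [2:1,2,2]
  P = {4,6}:  v_{4} + v_{6} = v_{0} + 2·v_{8} + 2·v_{9}  ⇒ sig = [2:1,2,2]
  P = {2,8,9}:  v_{2} + v_{8} + v_{9} = 0  ⇒ sig = [3:]
  P = {5,8,9}:  v_{5} + v_{8} + v_{9} = v_{4}  ⇒ sig = [3:1]
  P = {7,8,9}:  v_{7} + v_{8} + v_{9} = v_{6}  ⇒ sig = [3:1]
  P = {0,3,6}:  v_{0} + v_{3} + v_{6} = 2·v_{7}  ⇒ sig = [3:2]
  P = {0,3,8,9}:  v_{0} + v_{3} + v_{8} + v_{9} = v_{7}  ⇒ sig = [4:1]

Signatures (|P|; sorted positive RHS coefficients), sorted:
[[2:], [2:], [2:1], [2:1], [2:1], [2:1], [2:1,1], [2:1,1,1], [2:1,1,1], [2:1,1,1], [2:1,2,2], [2:1,2,2], [3:], [3:1], [3:1], [3:2], [4:1]]


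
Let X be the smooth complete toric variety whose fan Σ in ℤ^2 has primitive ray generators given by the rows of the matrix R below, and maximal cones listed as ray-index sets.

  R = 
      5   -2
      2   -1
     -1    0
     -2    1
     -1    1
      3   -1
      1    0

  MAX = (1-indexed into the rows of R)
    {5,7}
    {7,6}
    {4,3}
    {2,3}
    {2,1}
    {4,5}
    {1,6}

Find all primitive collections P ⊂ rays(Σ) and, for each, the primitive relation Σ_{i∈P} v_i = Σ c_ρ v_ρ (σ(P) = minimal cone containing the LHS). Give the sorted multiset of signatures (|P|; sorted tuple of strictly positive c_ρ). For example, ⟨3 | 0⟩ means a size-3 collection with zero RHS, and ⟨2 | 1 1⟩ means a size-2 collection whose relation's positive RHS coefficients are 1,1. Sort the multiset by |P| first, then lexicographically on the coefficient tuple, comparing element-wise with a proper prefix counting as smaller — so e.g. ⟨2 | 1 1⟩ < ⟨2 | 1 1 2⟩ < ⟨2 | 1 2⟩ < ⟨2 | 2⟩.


Minimal non-faces — 14 found among 7 rays, 7 max cones:

  P={2,4}:  v_{2} + v_{4} = 0  ⟹  sig = ⟨2 | 0⟩
  P={3,7}:  v_{3} + v_{7} = 0  ⟹  sig = ⟨2 | 0⟩
  P={1,4}:  v_{1} + v_{4} = v_{6}  ⟹  sig = ⟨2 | 1⟩
  P={2,5}:  v_{2} + v_{5} = v_{7}  ⟹  sig = ⟨2 | 1⟩
  P={2,6}:  v_{2} + v_{6} = v_{1}  ⟹  sig = ⟨2 | 1⟩
  P={2,7}:  v_{2} + v_{7} = v_{6}  ⟹  sig = ⟨2 | 1⟩
  P={3,5}:  v_{3} + v_{5} = v_{4}  ⟹  sig = ⟨2 | 1⟩
  P={3,6}:  v_{3} + v_{6} = v_{2}  ⟹  sig = ⟨2 | 1⟩
  P={4,6}:  v_{4} + v_{6} = v_{7}  ⟹  sig = ⟨2 | 1⟩
  P={4,7}:  v_{4} + v_{7} = v_{5}  ⟹  sig = ⟨2 | 1⟩
  P={1,5}:  v_{1} + v_{5} = v_{6} + v_{7}  ⟹  sig = ⟨2 | 1 1⟩
  P={1,3}:  v_{1} + v_{3} = 2·v_{2}  ⟹  sig = ⟨2 | 2⟩
  P={1,7}:  v_{1} + v_{7} = 2·v_{6}  ⟹  sig = ⟨2 | 2⟩
  P={5,6}:  v_{5} + v_{6} = 2·v_{7}  ⟹  sig = ⟨2 | 2⟩

Sorted signature multiset PRS(X):
    |P|=2: 14 collections, coeffs (), (), (1), (1), (1), (1), (1), (1), (1), (1), (1,1), (2), (2), (2)


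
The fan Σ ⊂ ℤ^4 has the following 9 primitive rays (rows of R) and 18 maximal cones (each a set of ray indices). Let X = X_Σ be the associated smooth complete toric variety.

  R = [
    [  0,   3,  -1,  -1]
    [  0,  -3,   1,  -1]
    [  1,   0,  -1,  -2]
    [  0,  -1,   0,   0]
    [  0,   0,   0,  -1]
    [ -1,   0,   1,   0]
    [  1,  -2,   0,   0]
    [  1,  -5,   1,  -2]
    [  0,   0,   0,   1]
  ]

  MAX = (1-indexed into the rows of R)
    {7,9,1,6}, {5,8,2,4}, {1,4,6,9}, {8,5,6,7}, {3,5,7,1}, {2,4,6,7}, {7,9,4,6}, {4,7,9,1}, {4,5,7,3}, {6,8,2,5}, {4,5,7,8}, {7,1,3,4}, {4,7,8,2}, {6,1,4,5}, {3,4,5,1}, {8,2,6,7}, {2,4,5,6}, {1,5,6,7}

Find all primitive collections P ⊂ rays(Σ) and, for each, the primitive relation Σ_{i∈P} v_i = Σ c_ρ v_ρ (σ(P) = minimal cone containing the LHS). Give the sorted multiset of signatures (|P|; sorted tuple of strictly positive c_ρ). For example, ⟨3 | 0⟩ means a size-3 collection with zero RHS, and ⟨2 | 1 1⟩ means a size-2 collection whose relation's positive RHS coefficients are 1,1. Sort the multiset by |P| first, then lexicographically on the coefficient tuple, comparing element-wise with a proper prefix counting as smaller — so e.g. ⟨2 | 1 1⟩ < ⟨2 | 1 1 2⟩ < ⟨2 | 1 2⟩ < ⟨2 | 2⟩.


Minimal non-faces — 14 found among 9 rays, 18 max cones:

  P={5,9}:  v_{5} + v_{9} = 0  ⟹  sig = ⟨2 | 0⟩
  P={8,9}:  v_{8} + v_{9} = v_{2} + v_{7}  ⟹  sig = ⟨2 | 1 1⟩
  P={2,9}:  v_{2} + v_{9} = v_{4} + v_{6} + v_{7}  ⟹  sig = ⟨2 | 1 1 1⟩
  P={3,9}:  v_{3} + v_{9} = v_{1} + v_{4} + v_{7}  ⟹  sig = ⟨2 | 1 1 1⟩
  P={2,3}:  v_{2} + v_{3} = v_{4} + 3·v_{5} + v_{7}  ⟹  sig = ⟨2 | 1 1 3⟩
  P={3,8}:  v_{3} + v_{8} = v_{4} + 4·v_{5} + 2·v_{7}  ⟹  sig = ⟨2 | 1 2 4⟩
  P={1,8}:  v_{1} + v_{8} = 3·v_{5} + v_{7}  ⟹  sig = ⟨2 | 1 3⟩
  P={1,2}:  v_{1} + v_{2} = 2·v_{5}  ⟹  sig = ⟨2 | 2⟩
  P={3,6}:  v_{3} + v_{6} = 2·v_{5}  ⟹  sig = ⟨2 | 2⟩
  P={2,5,7}:  v_{2} + v_{5} + v_{7} = v_{8}  ⟹  sig = ⟨3 | 1⟩
  P={4,6,8}:  v_{4} + v_{6} + v_{8} = 2·v_{2}  ⟹  sig = ⟨3 | 2⟩
  P={1,4,5,7}:  v_{1} + v_{4} + v_{5} + v_{7} = v_{3}  ⟹  sig = ⟨4 | 1⟩
  P={1,4,6,7}:  v_{1} + v_{4} + v_{6} + v_{7} = v_{5}  ⟹  sig = ⟨4 | 1⟩
  P={4,5,6,7}:  v_{4} + v_{5} + v_{6} + v_{7} = v_{2}  ⟹  sig = ⟨4 | 1⟩

Sorted signature multiset PRS(X):
    ⟨2 | 0⟩
    ⟨2 | 1 1⟩
    ⟨2 | 1 1 1⟩
    ⟨2 | 1 1 1⟩
    ⟨2 | 1 1 3⟩
    ⟨2 | 1 2 4⟩
    ⟨2 | 1 3⟩
    ⟨2 | 2⟩
    ⟨2 | 2⟩
    ⟨3 | 1⟩
    ⟨3 | 2⟩
    ⟨4 | 1⟩
    ⟨4 | 1⟩
    ⟨4 | 1⟩


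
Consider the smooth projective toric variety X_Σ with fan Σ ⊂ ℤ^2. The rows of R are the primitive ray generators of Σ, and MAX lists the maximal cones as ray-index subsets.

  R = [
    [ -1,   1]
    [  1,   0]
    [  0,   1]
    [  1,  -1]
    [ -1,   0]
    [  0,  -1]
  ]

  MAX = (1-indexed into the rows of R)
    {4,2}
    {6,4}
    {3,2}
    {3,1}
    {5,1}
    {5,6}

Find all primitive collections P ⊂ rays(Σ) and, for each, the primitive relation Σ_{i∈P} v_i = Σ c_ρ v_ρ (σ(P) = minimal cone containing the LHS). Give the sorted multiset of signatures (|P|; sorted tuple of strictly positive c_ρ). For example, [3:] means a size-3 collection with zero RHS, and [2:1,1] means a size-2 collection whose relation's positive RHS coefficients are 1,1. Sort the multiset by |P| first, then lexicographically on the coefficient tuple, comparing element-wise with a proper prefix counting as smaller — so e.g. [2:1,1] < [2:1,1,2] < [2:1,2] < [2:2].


9 minimal non-faces of Δ(Σ) (on 6 rays):

  P={1,4}:  v_{1} + v_{4} = 0 ; sig = [2:]
  P={2,5}:  v_{2} + v_{5} = 0 ; sig = [2:]
  P={3,6}:  v_{3} + v_{6} = 0 ; sig = [2:]
  P={1,2}:  v_{1} + v_{2} = v_{3} ; sig = [2:1]
  P={1,6}:  v_{1} + v_{6} = v_{5} ; sig = [2:1]
  P={2,6}:  v_{2} + v_{6} = v_{4} ; sig = [2:1]
  P={3,4}:  v_{3} + v_{4} = v_{2} ; sig = [2:1]
  P={3,5}:  v_{3} + v_{5} = v_{1} ; sig = [2:1]
  P={4,5}:  v_{4} + v_{5} = v_{6} ; sig = [2:1]

Hence PRS(X_Σ) =
    [2:]
    [2:]
    [2:]
    [2:1]
    [2:1]
    [2:1]
    [2:1]
    [2:1]
    [2:1]
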